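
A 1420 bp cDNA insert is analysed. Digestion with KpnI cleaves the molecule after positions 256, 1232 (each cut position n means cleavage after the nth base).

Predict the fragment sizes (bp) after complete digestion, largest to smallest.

976, 256, 188 bp

Linear molecule, 2 cuts → 3 fragments:
  256 − 0 = 256 bp
  1232 − 256 = 976 bp
  1420 − 1232 = 188 bp
Sorted largest to smallest: 976, 256, 188 bp.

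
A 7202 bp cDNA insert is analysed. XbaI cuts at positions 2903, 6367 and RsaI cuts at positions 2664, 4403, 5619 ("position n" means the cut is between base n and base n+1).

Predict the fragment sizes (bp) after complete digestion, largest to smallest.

2664, 1500, 1216, 835, 748, 239 bp

Combined cut positions (sorted): 2664, 2903, 4403, 5619, 6367.
Linear molecule, 5 cuts → 6 fragments:
  2664 − 0 = 2664 bp
  2903 − 2664 = 239 bp
  4403 − 2903 = 1500 bp
  5619 − 4403 = 1216 bp
  6367 − 5619 = 748 bp
  7202 − 6367 = 835 bp
Sorted largest to smallest: 2664, 1500, 1216, 835, 748, 239 bp.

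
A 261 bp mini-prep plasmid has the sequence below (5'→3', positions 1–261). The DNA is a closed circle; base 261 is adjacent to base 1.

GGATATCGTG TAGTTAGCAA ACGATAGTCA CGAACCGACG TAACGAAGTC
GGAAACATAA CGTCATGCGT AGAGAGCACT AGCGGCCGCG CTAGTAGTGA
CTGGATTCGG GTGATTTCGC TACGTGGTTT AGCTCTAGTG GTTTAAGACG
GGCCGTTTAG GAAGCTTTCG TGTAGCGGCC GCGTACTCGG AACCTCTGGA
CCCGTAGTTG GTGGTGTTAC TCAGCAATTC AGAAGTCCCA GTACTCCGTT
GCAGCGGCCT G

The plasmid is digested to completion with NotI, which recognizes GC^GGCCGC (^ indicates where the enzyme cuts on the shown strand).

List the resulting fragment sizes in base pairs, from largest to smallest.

NotI sites (GCGGCCGC) start at positions 82, 175.
NotI cuts after base 2 of each site, so after positions 83, 176.
Circular molecule, 2 cuts → 2 fragments:
  84–176 → 93 bp
  177–261 then 1–83 → 85 + 83 = 168 bp
Sorted largest to smallest: 168, 93 bp.

168, 93 bp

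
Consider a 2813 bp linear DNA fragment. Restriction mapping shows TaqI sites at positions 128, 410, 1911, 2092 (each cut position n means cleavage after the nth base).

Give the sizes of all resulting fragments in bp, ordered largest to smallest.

Linear molecule, 4 cuts → 5 fragments:
  128 − 0 = 128 bp
  410 − 128 = 282 bp
  1911 − 410 = 1501 bp
  2092 − 1911 = 181 bp
  2813 − 2092 = 721 bp
Sorted largest to smallest: 1501, 721, 282, 181, 128 bp.

1501, 721, 282, 181, 128 bp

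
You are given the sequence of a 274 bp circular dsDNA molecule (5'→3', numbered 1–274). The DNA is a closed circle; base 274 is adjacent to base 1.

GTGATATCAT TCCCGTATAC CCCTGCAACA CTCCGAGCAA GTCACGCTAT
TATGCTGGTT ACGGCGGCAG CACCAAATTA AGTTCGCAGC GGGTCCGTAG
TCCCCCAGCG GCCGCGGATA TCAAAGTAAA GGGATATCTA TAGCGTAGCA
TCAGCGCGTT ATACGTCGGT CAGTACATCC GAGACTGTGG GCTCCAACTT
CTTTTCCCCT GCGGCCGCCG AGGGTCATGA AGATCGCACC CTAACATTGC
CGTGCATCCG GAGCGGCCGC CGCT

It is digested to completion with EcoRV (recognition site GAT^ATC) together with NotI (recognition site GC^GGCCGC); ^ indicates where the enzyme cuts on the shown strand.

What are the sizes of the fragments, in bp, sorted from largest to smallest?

104, 77, 52, 16, 15, 10 bp

EcoRV sites (GATATC) start at positions 3, 117, 133.
EcoRV cuts after base 3 of each site, so after positions 5, 119, 135.
NotI sites (GCGGCCGC) start at positions 108, 211, 263.
NotI cuts after base 2 of each site, so after positions 109, 212, 264.
Combined cut positions: 5, 109, 119, 135, 212, 264.
Circular molecule, 6 cuts → 6 fragments:
  6–109 → 104 bp
  110–119 → 10 bp
  120–135 → 16 bp
  136–212 → 77 bp
  213–264 → 52 bp
  265–274 then 1–5 → 10 + 5 = 15 bp
Sorted largest to smallest: 104, 77, 52, 16, 15, 10 bp.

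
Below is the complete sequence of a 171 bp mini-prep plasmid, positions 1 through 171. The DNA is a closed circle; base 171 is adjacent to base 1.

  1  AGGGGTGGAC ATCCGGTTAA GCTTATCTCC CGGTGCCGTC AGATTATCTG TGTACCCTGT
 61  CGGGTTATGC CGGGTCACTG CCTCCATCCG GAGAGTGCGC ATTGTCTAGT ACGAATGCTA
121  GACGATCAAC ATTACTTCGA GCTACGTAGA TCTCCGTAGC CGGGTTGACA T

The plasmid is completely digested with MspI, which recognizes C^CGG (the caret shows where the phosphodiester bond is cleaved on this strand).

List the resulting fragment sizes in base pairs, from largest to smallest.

MspI sites (CCGG) start at positions 13, 30, 70, 88, 160.
MspI cuts after the first base of each site, so after positions 13, 30, 70, 88, 160.
Circular molecule, 5 cuts → 5 fragments:
  14–30 → 17 bp
  31–70 → 40 bp
  71–88 → 18 bp
  89–160 → 72 bp
  161–171 then 1–13 → 11 + 13 = 24 bp
Sorted largest to smallest: 72, 40, 24, 18, 17 bp.

72, 40, 24, 18, 17 bp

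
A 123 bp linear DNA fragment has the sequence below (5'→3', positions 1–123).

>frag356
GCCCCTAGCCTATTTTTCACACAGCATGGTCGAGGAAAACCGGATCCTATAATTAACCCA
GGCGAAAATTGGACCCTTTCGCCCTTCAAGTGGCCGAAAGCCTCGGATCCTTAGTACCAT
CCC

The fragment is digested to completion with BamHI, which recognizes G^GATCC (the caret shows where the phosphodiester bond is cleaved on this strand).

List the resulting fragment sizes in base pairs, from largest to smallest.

63, 42, 18 bp

BamHI sites (GGATCC) start at positions 42, 105.
BamHI cuts after the first base of each site, so after positions 42, 105.
Linear molecule, 2 cuts → 3 fragments:
  1–42 → 42 bp
  43–105 → 63 bp
  106–123 → 18 bp
Sorted largest to smallest: 63, 42, 18 bp.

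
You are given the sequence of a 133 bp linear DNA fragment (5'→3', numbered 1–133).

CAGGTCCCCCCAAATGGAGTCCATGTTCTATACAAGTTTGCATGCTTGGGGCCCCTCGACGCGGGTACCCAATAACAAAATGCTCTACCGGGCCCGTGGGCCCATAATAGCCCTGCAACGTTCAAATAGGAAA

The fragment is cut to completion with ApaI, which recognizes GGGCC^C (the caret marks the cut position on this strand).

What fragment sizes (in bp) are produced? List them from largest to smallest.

53, 41, 31, 8 bp

ApaI sites (GGGCCC) start at positions 49, 90, 98.
ApaI cuts after base 5 of each site (before the last base), so after positions 53, 94, 102.
Linear molecule, 3 cuts → 4 fragments:
  1–53 → 53 bp
  54–94 → 41 bp
  95–102 → 8 bp
  103–133 → 31 bp
Sorted largest to smallest: 53, 41, 31, 8 bp.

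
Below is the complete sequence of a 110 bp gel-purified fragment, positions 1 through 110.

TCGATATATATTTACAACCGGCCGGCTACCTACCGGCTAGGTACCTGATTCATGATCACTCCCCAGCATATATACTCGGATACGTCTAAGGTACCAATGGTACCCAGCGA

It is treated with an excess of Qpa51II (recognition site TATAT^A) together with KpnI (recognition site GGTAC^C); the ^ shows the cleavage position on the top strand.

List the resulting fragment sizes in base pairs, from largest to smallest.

35, 29, 21, 9, 9, 7 bp

Qpa51II sites (TATATA) start at positions 5, 69.
Qpa51II cuts after base 5 of each site (before the last base), so after positions 9, 73.
KpnI sites (GGTACC) start at positions 40, 90, 99.
KpnI cuts after base 5 of each site (before the last base), so after positions 44, 94, 103.
Combined cut positions: 9, 44, 73, 94, 103.
Linear molecule, 5 cuts → 6 fragments:
  1–9 → 9 bp
  10–44 → 35 bp
  45–73 → 29 bp
  74–94 → 21 bp
  95–103 → 9 bp
  104–110 → 7 bp
Sorted largest to smallest: 35, 29, 21, 9, 9, 7 bp.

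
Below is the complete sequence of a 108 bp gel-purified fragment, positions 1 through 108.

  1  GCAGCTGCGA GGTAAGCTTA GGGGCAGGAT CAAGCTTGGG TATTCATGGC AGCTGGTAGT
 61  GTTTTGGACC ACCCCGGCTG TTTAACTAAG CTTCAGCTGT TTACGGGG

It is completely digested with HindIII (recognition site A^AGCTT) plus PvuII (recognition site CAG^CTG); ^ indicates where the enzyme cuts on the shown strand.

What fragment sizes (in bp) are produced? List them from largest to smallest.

36, 20, 18, 12, 10, 8, 4 bp

HindIII sites (AAGCTT) start at positions 14, 32, 88.
HindIII cuts after the first base of each site, so after positions 14, 32, 88.
PvuII sites (CAGCTG) start at positions 2, 50, 94.
PvuII cuts after base 3 of each site, so after positions 4, 52, 96.
Combined cut positions: 4, 14, 32, 52, 88, 96.
Linear molecule, 6 cuts → 7 fragments:
  1–4 → 4 bp
  5–14 → 10 bp
  15–32 → 18 bp
  33–52 → 20 bp
  53–88 → 36 bp
  89–96 → 8 bp
  97–108 → 12 bp
Sorted largest to smallest: 36, 20, 18, 12, 10, 8, 4 bp.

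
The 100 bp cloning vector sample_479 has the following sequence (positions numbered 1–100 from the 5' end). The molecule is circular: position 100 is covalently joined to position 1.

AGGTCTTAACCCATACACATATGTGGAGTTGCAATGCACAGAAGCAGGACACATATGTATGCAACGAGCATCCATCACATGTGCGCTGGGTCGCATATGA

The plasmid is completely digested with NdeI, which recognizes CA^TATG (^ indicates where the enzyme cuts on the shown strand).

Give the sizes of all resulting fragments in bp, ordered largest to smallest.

42, 34, 24 bp

NdeI sites (CATATG) start at positions 18, 52, 94.
NdeI cuts after base 2 of each site, so after positions 19, 53, 95.
Circular molecule, 3 cuts → 3 fragments:
  20–53 → 34 bp
  54–95 → 42 bp
  96–100 then 1–19 → 5 + 19 = 24 bp
Sorted largest to smallest: 42, 34, 24 bp.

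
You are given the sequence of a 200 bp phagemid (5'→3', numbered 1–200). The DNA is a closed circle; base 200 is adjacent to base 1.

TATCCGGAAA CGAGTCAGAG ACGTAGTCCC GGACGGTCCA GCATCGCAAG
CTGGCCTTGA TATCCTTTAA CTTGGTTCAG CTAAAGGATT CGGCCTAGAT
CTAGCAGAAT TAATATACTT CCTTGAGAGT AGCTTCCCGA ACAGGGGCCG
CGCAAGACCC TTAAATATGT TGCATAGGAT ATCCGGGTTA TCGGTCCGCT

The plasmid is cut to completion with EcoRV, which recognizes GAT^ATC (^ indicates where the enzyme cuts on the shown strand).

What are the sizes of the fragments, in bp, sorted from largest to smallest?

EcoRV sites (GATATC) start at positions 59, 178.
EcoRV cuts after base 3 of each site, so after positions 61, 180.
Circular molecule, 2 cuts → 2 fragments:
  62–180 → 119 bp
  181–200 then 1–61 → 20 + 61 = 81 bp
Sorted largest to smallest: 119, 81 bp.

119, 81 bp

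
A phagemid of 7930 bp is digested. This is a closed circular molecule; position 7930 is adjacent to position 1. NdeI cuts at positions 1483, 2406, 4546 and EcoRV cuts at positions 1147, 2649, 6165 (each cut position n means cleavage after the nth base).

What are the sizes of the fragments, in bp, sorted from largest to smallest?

Combined cut positions (sorted): 1147, 1483, 2406, 2649, 4546, 6165.
Circular molecule, 6 cuts → 6 fragments:
  1483 − 1147 = 336 bp
  2406 − 1483 = 923 bp
  2649 − 2406 = 243 bp
  4546 − 2649 = 1897 bp
  6165 − 4546 = 1619 bp
  wrap: 7930 − 6165 + 1147 = 2912 bp
Sorted largest to smallest: 2912, 1897, 1619, 923, 336, 243 bp.

2912, 1897, 1619, 923, 336, 243 bp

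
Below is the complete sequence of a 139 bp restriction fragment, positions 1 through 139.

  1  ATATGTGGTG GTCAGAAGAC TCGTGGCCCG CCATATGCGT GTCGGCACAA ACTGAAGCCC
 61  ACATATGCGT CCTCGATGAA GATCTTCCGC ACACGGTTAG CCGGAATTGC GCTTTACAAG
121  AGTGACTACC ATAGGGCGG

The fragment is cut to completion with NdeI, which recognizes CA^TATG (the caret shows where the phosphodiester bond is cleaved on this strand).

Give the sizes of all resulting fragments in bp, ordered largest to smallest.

NdeI sites (CATATG) start at positions 32, 62.
NdeI cuts after base 2 of each site, so after positions 33, 63.
Linear molecule, 2 cuts → 3 fragments:
  1–33 → 33 bp
  34–63 → 30 bp
  64–139 → 76 bp
Sorted largest to smallest: 76, 33, 30 bp.

76, 33, 30 bp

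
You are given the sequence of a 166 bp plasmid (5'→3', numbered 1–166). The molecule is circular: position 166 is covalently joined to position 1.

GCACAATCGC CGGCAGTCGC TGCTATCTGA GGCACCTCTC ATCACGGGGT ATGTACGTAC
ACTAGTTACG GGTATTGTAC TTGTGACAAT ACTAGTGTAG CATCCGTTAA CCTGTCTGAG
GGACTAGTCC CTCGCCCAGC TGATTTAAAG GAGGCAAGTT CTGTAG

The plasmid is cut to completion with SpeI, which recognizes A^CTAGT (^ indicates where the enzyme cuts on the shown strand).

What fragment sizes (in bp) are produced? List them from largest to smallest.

SpeI sites (ACTAGT) start at positions 61, 91, 123.
SpeI cuts after the first base of each site, so after positions 61, 91, 123.
Circular molecule, 3 cuts → 3 fragments:
  62–91 → 30 bp
  92–123 → 32 bp
  124–166 then 1–61 → 43 + 61 = 104 bp
Sorted largest to smallest: 104, 32, 30 bp.

104, 32, 30 bp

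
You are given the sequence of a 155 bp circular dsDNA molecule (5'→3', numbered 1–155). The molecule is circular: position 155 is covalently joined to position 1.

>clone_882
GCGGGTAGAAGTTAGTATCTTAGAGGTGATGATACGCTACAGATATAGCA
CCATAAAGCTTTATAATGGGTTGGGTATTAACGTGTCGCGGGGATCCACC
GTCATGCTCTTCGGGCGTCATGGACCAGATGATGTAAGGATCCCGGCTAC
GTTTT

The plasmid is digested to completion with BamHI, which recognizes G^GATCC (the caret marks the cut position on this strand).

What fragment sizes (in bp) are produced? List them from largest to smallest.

BamHI sites (GGATCC) start at positions 92, 138.
BamHI cuts after the first base of each site, so after positions 92, 138.
Circular molecule, 2 cuts → 2 fragments:
  93–138 → 46 bp
  139–155 then 1–92 → 17 + 92 = 109 bp
Sorted largest to smallest: 109, 46 bp.

109, 46 bp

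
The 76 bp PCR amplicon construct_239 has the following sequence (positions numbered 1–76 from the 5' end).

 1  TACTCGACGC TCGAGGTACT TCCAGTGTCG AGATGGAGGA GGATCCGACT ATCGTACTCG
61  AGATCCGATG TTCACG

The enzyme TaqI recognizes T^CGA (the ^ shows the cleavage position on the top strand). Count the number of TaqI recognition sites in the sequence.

4

TCGA occurs starting at positions 4, 11, 28, 58.
TaqI cuts at 4 sites.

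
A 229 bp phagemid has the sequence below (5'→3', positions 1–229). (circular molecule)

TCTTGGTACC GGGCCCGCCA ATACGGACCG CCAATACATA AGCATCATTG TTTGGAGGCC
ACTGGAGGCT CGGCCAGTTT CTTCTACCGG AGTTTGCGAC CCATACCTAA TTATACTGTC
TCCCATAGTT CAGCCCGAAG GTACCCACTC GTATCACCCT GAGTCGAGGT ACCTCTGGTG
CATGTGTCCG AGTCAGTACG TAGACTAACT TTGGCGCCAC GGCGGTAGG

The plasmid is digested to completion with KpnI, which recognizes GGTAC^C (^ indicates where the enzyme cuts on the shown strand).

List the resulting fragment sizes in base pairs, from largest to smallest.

135, 66, 28 bp

KpnI sites (GGTACC) start at positions 5, 140, 168.
KpnI cuts after base 5 of each site (before the last base), so after positions 9, 144, 172.
Circular molecule, 3 cuts → 3 fragments:
  10–144 → 135 bp
  145–172 → 28 bp
  173–229 then 1–9 → 57 + 9 = 66 bp
Sorted largest to smallest: 135, 66, 28 bp.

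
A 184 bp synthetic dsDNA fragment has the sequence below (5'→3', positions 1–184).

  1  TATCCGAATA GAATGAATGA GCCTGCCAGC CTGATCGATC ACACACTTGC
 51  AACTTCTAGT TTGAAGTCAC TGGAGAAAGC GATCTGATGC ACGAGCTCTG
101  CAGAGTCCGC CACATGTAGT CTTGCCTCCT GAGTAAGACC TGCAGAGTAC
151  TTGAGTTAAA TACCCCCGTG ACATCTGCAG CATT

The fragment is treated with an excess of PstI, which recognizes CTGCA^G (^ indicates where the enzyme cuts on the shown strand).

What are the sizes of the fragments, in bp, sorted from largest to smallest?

PstI sites (CTGCAG) start at positions 98, 140, 175.
PstI cuts after base 5 of each site (before the last base), so after positions 102, 144, 179.
Linear molecule, 3 cuts → 4 fragments:
  1–102 → 102 bp
  103–144 → 42 bp
  145–179 → 35 bp
  180–184 → 5 bp
Sorted largest to smallest: 102, 42, 35, 5 bp.

102, 42, 35, 5 bp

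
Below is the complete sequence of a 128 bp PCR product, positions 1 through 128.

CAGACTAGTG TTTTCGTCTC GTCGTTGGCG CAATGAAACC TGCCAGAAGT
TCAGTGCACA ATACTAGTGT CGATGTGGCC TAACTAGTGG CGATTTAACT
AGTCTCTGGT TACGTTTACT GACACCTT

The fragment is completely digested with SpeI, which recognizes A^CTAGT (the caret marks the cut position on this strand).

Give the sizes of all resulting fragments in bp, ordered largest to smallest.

59, 30, 20, 15, 4 bp

SpeI sites (ACTAGT) start at positions 4, 63, 83, 98.
SpeI cuts after the first base of each site, so after positions 4, 63, 83, 98.
Linear molecule, 4 cuts → 5 fragments:
  1–4 → 4 bp
  5–63 → 59 bp
  64–83 → 20 bp
  84–98 → 15 bp
  99–128 → 30 bp
Sorted largest to smallest: 59, 30, 20, 15, 4 bp.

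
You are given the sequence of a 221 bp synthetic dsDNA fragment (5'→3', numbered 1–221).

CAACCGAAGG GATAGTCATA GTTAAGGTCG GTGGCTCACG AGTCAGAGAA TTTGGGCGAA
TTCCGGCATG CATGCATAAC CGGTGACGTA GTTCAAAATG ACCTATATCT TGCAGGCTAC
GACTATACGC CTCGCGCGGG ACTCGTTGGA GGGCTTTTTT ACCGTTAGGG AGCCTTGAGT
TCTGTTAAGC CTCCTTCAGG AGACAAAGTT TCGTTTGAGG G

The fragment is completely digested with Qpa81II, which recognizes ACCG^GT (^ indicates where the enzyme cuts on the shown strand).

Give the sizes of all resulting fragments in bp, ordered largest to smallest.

The Qpa81II site (ACCGGT) starts at position 79.
Qpa81II cuts after base 4 of each site, so after position 82.
Linear molecule, 1 cut → 2 fragments:
  1–82 → 82 bp
  83–221 → 139 bp
Sorted largest to smallest: 139, 82 bp.

139, 82 bp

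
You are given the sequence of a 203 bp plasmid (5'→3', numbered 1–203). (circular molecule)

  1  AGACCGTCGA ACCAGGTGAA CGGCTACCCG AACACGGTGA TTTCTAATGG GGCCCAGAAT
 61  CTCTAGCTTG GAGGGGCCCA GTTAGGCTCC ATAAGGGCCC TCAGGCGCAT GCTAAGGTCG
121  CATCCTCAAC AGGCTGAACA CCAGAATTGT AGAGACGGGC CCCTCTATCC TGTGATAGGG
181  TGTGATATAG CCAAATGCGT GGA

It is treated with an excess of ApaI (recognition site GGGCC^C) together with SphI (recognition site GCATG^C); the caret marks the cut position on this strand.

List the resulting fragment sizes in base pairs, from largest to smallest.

ApaI sites (GGGCCC) start at positions 50, 74, 95, 157.
ApaI cuts after base 5 of each site (before the last base), so after positions 54, 78, 99, 161.
The SphI site (GCATGC) starts at position 107.
SphI cuts after base 5 of each site (before the last base), so after position 111.
Combined cut positions: 54, 78, 99, 111, 161.
Circular molecule, 5 cuts → 5 fragments:
  55–78 → 24 bp
  79–99 → 21 bp
  100–111 → 12 bp
  112–161 → 50 bp
  162–203 then 1–54 → 42 + 54 = 96 bp
Sorted largest to smallest: 96, 50, 24, 21, 12 bp.

96, 50, 24, 21, 12 bp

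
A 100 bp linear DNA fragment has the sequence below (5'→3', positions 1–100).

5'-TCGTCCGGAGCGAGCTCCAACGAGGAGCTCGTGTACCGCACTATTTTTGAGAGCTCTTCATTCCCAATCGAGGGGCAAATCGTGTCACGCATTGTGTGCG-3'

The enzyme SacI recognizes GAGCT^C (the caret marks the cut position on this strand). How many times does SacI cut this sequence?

3

GAGCTC occurs starting at positions 12, 25, 51.
SacI cuts at 3 sites.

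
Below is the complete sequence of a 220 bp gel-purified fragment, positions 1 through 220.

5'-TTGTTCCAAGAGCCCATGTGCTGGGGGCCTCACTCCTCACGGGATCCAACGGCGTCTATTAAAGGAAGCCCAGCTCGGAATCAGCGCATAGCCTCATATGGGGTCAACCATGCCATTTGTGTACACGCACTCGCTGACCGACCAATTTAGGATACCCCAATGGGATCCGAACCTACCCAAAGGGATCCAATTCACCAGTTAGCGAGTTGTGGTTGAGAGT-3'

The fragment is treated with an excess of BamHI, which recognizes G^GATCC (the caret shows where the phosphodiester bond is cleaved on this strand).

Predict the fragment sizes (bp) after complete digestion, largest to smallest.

BamHI sites (GGATCC) start at positions 42, 163, 183.
BamHI cuts after the first base of each site, so after positions 42, 163, 183.
Linear molecule, 3 cuts → 4 fragments:
  1–42 → 42 bp
  43–163 → 121 bp
  164–183 → 20 bp
  184–220 → 37 bp
Sorted largest to smallest: 121, 42, 37, 20 bp.

121, 42, 37, 20 bp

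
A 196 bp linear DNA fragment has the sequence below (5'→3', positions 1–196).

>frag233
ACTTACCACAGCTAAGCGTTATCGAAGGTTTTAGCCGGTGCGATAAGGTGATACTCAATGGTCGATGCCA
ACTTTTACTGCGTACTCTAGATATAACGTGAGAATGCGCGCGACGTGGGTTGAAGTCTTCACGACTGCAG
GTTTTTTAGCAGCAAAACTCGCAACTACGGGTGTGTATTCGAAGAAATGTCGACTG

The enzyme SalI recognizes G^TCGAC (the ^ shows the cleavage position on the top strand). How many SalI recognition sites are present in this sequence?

1

GTCGAC occurs starting at position 189.
SalI cuts at 1 site.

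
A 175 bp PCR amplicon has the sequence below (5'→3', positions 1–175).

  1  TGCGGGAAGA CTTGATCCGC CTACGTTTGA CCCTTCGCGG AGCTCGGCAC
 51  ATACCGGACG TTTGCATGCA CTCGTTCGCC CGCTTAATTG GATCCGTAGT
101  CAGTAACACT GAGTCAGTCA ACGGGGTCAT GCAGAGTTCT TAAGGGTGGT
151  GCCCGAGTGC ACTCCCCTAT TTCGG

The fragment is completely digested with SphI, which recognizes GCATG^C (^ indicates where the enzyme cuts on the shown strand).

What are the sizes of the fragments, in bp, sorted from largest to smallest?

107, 68 bp

The SphI site (GCATGC) starts at position 64.
SphI cuts after base 5 of each site (before the last base), so after position 68.
Linear molecule, 1 cut → 2 fragments:
  1–68 → 68 bp
  69–175 → 107 bp
Sorted largest to smallest: 107, 68 bp.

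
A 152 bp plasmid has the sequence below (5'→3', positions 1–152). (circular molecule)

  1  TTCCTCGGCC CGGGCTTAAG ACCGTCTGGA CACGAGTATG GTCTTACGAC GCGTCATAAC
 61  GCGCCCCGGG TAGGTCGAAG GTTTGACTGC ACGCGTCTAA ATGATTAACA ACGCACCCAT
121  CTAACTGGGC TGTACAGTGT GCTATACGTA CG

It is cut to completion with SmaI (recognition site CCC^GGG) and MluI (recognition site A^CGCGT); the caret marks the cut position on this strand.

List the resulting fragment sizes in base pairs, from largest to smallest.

SmaI sites (CCCGGG) start at positions 9, 65.
SmaI cuts after base 3 of each site, so after positions 11, 67.
MluI sites (ACGCGT) start at positions 49, 91.
MluI cuts after the first base of each site, so after positions 49, 91.
Combined cut positions: 11, 49, 67, 91.
Circular molecule, 4 cuts → 4 fragments:
  12–49 → 38 bp
  50–67 → 18 bp
  68–91 → 24 bp
  92–152 then 1–11 → 61 + 11 = 72 bp
Sorted largest to smallest: 72, 38, 24, 18 bp.

72, 38, 24, 18 bp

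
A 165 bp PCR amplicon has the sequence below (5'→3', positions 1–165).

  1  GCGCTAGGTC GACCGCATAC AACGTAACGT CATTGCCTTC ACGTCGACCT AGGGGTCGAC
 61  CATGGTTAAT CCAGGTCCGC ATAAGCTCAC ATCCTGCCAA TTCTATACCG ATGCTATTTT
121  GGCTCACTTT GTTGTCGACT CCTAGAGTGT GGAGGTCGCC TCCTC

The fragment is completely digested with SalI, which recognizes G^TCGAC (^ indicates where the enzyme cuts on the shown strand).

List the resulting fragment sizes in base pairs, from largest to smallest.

SalI sites (GTCGAC) start at positions 8, 43, 55, 134.
SalI cuts after the first base of each site, so after positions 8, 43, 55, 134.
Linear molecule, 4 cuts → 5 fragments:
  1–8 → 8 bp
  9–43 → 35 bp
  44–55 → 12 bp
  56–134 → 79 bp
  135–165 → 31 bp
Sorted largest to smallest: 79, 35, 31, 12, 8 bp.

79, 35, 31, 12, 8 bp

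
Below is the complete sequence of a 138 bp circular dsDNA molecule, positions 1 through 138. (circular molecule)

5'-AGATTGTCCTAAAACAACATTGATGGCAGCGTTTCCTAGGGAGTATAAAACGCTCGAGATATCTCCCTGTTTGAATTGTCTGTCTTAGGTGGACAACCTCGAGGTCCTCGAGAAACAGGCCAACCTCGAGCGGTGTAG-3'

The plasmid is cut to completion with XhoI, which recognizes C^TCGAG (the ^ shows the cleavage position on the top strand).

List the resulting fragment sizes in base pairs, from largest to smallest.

66, 45, 18, 9 bp

XhoI sites (CTCGAG) start at positions 53, 98, 107, 125.
XhoI cuts after the first base of each site, so after positions 53, 98, 107, 125.
Circular molecule, 4 cuts → 4 fragments:
  54–98 → 45 bp
  99–107 → 9 bp
  108–125 → 18 bp
  126–138 then 1–53 → 13 + 53 = 66 bp
Sorted largest to smallest: 66, 45, 18, 9 bp.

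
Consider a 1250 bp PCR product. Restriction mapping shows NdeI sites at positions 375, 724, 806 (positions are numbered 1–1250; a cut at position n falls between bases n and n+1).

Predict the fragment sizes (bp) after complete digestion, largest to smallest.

Linear molecule, 3 cuts → 4 fragments:
  375 − 0 = 375 bp
  724 − 375 = 349 bp
  806 − 724 = 82 bp
  1250 − 806 = 444 bp
Sorted largest to smallest: 444, 375, 349, 82 bp.

444, 375, 349, 82 bp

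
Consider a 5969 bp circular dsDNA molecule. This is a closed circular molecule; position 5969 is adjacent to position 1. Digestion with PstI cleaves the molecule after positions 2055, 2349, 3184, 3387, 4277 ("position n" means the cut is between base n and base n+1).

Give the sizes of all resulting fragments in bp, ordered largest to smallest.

3747, 890, 835, 294, 203 bp

Circular molecule, 5 cuts → 5 fragments:
  2349 − 2055 = 294 bp
  3184 − 2349 = 835 bp
  3387 − 3184 = 203 bp
  4277 − 3387 = 890 bp
  wrap: 5969 − 4277 + 2055 = 3747 bp
Sorted largest to smallest: 3747, 890, 835, 294, 203 bp.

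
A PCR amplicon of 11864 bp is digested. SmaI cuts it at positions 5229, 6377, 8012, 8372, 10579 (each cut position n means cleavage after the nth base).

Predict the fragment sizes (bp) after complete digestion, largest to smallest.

5229, 2207, 1635, 1285, 1148, 360 bp

Linear molecule, 5 cuts → 6 fragments:
  5229 − 0 = 5229 bp
  6377 − 5229 = 1148 bp
  8012 − 6377 = 1635 bp
  8372 − 8012 = 360 bp
  10579 − 8372 = 2207 bp
  11864 − 10579 = 1285 bp
Sorted largest to smallest: 5229, 2207, 1635, 1285, 1148, 360 bp.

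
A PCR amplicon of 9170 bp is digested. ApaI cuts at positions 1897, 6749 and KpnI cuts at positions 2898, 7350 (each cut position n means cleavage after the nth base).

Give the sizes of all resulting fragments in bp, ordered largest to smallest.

3851, 1897, 1820, 1001, 601 bp

Combined cut positions (sorted): 1897, 2898, 6749, 7350.
Linear molecule, 4 cuts → 5 fragments:
  1897 − 0 = 1897 bp
  2898 − 1897 = 1001 bp
  6749 − 2898 = 3851 bp
  7350 − 6749 = 601 bp
  9170 − 7350 = 1820 bp
Sorted largest to smallest: 3851, 1897, 1820, 1001, 601 bp.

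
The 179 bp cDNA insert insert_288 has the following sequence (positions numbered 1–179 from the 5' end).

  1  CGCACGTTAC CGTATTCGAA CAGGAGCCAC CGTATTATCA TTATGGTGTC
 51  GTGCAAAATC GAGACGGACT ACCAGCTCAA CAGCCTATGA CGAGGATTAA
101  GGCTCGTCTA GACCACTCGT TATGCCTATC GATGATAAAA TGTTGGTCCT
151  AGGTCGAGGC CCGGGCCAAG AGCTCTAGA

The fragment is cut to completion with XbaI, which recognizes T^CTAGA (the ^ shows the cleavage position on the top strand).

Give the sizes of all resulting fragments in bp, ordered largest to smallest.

XbaI sites (TCTAGA) start at positions 107, 174.
XbaI cuts after the first base of each site, so after positions 107, 174.
Linear molecule, 2 cuts → 3 fragments:
  1–107 → 107 bp
  108–174 → 67 bp
  175–179 → 5 bp
Sorted largest to smallest: 107, 67, 5 bp.

107, 67, 5 bp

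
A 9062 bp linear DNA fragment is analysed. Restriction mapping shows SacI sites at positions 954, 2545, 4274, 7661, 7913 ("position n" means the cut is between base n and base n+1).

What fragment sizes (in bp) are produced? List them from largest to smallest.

Linear molecule, 5 cuts → 6 fragments:
  954 − 0 = 954 bp
  2545 − 954 = 1591 bp
  4274 − 2545 = 1729 bp
  7661 − 4274 = 3387 bp
  7913 − 7661 = 252 bp
  9062 − 7913 = 1149 bp
Sorted largest to smallest: 3387, 1729, 1591, 1149, 954, 252 bp.

3387, 1729, 1591, 1149, 954, 252 bp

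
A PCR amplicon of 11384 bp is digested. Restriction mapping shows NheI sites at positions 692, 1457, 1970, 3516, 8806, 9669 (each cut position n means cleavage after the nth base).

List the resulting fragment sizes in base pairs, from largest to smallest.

5290, 1715, 1546, 863, 765, 692, 513 bp

Linear molecule, 6 cuts → 7 fragments:
  692 − 0 = 692 bp
  1457 − 692 = 765 bp
  1970 − 1457 = 513 bp
  3516 − 1970 = 1546 bp
  8806 − 3516 = 5290 bp
  9669 − 8806 = 863 bp
  11384 − 9669 = 1715 bp
Sorted largest to smallest: 5290, 1715, 1546, 863, 765, 692, 513 bp.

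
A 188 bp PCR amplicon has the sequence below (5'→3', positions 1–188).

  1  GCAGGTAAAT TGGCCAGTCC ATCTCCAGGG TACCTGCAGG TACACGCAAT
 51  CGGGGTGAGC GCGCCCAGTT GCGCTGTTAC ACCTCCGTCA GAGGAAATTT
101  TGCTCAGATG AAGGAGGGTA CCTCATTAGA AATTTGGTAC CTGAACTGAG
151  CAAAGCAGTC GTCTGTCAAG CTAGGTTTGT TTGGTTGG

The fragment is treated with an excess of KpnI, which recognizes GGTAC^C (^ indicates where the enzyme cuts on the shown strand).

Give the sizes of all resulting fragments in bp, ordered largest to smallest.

88, 48, 33, 19 bp

KpnI sites (GGTACC) start at positions 29, 117, 136.
KpnI cuts after base 5 of each site (before the last base), so after positions 33, 121, 140.
Linear molecule, 3 cuts → 4 fragments:
  1–33 → 33 bp
  34–121 → 88 bp
  122–140 → 19 bp
  141–188 → 48 bp
Sorted largest to smallest: 88, 48, 33, 19 bp.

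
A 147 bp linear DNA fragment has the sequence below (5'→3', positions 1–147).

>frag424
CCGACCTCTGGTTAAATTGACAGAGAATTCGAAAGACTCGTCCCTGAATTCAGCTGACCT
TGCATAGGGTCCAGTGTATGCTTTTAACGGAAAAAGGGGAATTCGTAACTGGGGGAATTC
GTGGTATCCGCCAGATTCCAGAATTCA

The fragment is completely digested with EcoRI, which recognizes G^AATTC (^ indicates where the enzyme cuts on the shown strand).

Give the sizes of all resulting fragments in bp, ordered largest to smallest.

53, 26, 25, 21, 16, 6 bp

EcoRI sites (GAATTC) start at positions 25, 46, 99, 115, 141.
EcoRI cuts after the first base of each site, so after positions 25, 46, 99, 115, 141.
Linear molecule, 5 cuts → 6 fragments:
  1–25 → 25 bp
  26–46 → 21 bp
  47–99 → 53 bp
  100–115 → 16 bp
  116–141 → 26 bp
  142–147 → 6 bp
Sorted largest to smallest: 53, 26, 25, 21, 16, 6 bp.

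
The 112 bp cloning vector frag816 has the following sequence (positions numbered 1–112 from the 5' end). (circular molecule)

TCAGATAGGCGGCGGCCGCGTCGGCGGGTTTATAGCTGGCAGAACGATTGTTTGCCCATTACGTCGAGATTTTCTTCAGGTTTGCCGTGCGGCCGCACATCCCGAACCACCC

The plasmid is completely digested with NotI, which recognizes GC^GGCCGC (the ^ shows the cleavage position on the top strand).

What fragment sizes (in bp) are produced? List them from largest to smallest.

77, 35 bp

NotI sites (GCGGCCGC) start at positions 12, 89.
NotI cuts after base 2 of each site, so after positions 13, 90.
Circular molecule, 2 cuts → 2 fragments:
  14–90 → 77 bp
  91–112 then 1–13 → 22 + 13 = 35 bp
Sorted largest to smallest: 77, 35 bp.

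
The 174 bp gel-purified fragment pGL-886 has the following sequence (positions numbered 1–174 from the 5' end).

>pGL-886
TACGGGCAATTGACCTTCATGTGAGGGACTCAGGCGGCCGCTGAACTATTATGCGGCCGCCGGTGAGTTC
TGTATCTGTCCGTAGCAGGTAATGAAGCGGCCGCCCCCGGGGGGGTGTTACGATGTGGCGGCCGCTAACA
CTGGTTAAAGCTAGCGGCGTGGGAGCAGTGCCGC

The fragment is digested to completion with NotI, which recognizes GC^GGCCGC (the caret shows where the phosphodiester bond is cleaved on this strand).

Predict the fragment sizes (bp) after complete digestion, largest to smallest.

45, 44, 35, 31, 19 bp

NotI sites (GCGGCCGC) start at positions 34, 53, 97, 128.
NotI cuts after base 2 of each site, so after positions 35, 54, 98, 129.
Linear molecule, 4 cuts → 5 fragments:
  1–35 → 35 bp
  36–54 → 19 bp
  55–98 → 44 bp
  99–129 → 31 bp
  130–174 → 45 bp
Sorted largest to smallest: 45, 44, 35, 31, 19 bp.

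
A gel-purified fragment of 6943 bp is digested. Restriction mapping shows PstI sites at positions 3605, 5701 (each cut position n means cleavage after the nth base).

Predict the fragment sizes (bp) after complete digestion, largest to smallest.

Linear molecule, 2 cuts → 3 fragments:
  3605 − 0 = 3605 bp
  5701 − 3605 = 2096 bp
  6943 − 5701 = 1242 bp
Sorted largest to smallest: 3605, 2096, 1242 bp.

3605, 2096, 1242 bp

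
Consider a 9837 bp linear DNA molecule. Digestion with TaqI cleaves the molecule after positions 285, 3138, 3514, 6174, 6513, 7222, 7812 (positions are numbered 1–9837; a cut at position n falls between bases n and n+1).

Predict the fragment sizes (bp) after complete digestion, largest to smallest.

Linear molecule, 7 cuts → 8 fragments:
  285 − 0 = 285 bp
  3138 − 285 = 2853 bp
  3514 − 3138 = 376 bp
  6174 − 3514 = 2660 bp
  6513 − 6174 = 339 bp
  7222 − 6513 = 709 bp
  7812 − 7222 = 590 bp
  9837 − 7812 = 2025 bp
Sorted largest to smallest: 2853, 2660, 2025, 709, 590, 376, 339, 285 bp.

2853, 2660, 2025, 709, 590, 376, 339, 285 bp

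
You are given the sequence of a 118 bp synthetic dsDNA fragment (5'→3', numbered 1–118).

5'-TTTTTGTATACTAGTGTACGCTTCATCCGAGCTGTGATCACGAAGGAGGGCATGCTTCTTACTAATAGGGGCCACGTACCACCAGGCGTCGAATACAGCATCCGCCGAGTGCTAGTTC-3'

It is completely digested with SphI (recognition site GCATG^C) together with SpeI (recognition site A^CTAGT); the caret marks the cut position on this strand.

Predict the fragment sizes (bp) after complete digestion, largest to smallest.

The SphI site (GCATGC) starts at position 50.
SphI cuts after base 5 of each site (before the last base), so after position 54.
The SpeI site (ACTAGT) starts at position 10.
SpeI cuts after the first base of each site, so after position 10.
Combined cut positions: 10, 54.
Linear molecule, 2 cuts → 3 fragments:
  1–10 → 10 bp
  11–54 → 44 bp
  55–118 → 64 bp
Sorted largest to smallest: 64, 44, 10 bp.

64, 44, 10 bp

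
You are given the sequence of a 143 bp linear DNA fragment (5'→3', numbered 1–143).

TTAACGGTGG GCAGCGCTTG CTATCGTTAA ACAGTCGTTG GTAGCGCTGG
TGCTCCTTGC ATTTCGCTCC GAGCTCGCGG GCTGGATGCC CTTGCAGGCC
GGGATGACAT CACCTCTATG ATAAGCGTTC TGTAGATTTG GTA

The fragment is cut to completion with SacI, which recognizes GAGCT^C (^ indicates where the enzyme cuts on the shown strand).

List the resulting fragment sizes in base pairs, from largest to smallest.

75, 68 bp

The SacI site (GAGCTC) starts at position 71.
SacI cuts after base 5 of each site (before the last base), so after position 75.
Linear molecule, 1 cut → 2 fragments:
  1–75 → 75 bp
  76–143 → 68 bp
Sorted largest to smallest: 75, 68 bp.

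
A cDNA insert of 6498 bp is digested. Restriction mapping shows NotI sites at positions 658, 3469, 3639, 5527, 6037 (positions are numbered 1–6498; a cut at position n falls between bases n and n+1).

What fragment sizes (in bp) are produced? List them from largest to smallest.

2811, 1888, 658, 510, 461, 170 bp

Linear molecule, 5 cuts → 6 fragments:
  658 − 0 = 658 bp
  3469 − 658 = 2811 bp
  3639 − 3469 = 170 bp
  5527 − 3639 = 1888 bp
  6037 − 5527 = 510 bp
  6498 − 6037 = 461 bp
Sorted largest to smallest: 2811, 1888, 658, 510, 461, 170 bp.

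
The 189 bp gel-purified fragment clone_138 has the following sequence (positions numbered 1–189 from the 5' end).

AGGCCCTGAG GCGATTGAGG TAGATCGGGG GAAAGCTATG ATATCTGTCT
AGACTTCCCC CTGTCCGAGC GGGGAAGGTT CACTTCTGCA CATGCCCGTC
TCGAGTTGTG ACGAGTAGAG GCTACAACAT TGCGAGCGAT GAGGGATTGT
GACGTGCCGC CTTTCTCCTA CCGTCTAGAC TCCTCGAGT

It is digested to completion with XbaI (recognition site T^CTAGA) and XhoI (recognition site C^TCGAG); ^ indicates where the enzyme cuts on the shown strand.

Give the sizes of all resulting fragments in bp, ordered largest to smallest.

XbaI sites (TCTAGA) start at positions 48, 174.
XbaI cuts after the first base of each site, so after positions 48, 174.
XhoI sites (CTCGAG) start at positions 100, 183.
XhoI cuts after the first base of each site, so after positions 100, 183.
Combined cut positions: 48, 100, 174, 183.
Linear molecule, 4 cuts → 5 fragments:
  1–48 → 48 bp
  49–100 → 52 bp
  101–174 → 74 bp
  175–183 → 9 bp
  184–189 → 6 bp
Sorted largest to smallest: 74, 52, 48, 9, 6 bp.

74, 52, 48, 9, 6 bp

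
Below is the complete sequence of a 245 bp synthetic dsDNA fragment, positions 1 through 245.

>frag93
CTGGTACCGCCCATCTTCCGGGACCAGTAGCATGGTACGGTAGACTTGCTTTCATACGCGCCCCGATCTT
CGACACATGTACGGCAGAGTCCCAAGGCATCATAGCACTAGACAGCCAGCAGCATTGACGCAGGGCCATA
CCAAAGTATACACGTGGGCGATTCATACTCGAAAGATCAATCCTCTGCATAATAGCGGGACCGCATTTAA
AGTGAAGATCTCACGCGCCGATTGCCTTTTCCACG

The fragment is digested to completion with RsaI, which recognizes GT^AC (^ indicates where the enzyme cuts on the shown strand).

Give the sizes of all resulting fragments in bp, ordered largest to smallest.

RsaI sites (GTAC) start at positions 4, 35, 79.
RsaI cuts after base 2 of each site, so after positions 5, 36, 80.
Linear molecule, 3 cuts → 4 fragments:
  1–5 → 5 bp
  6–36 → 31 bp
  37–80 → 44 bp
  81–245 → 165 bp
Sorted largest to smallest: 165, 44, 31, 5 bp.

165, 44, 31, 5 bp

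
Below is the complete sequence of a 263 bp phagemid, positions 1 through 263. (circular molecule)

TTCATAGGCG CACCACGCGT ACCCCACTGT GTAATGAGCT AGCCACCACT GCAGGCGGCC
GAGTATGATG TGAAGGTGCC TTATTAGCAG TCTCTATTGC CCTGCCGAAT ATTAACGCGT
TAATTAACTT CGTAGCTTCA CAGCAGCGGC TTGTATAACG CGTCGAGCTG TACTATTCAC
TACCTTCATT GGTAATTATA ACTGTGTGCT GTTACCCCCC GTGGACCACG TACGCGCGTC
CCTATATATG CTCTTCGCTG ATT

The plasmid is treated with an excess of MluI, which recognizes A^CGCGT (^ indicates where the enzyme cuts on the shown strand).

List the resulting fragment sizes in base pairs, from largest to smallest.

MluI sites (ACGCGT) start at positions 15, 115, 158.
MluI cuts after the first base of each site, so after positions 15, 115, 158.
Circular molecule, 3 cuts → 3 fragments:
  16–115 → 100 bp
  116–158 → 43 bp
  159–263 then 1–15 → 105 + 15 = 120 bp
Sorted largest to smallest: 120, 100, 43 bp.

120, 100, 43 bp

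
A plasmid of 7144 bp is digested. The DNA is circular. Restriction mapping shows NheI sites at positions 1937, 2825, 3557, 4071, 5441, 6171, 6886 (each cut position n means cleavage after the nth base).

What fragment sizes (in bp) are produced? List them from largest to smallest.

Circular molecule, 7 cuts → 7 fragments:
  2825 − 1937 = 888 bp
  3557 − 2825 = 732 bp
  4071 − 3557 = 514 bp
  5441 − 4071 = 1370 bp
  6171 − 5441 = 730 bp
  6886 − 6171 = 715 bp
  wrap: 7144 − 6886 + 1937 = 2195 bp
Sorted largest to smallest: 2195, 1370, 888, 732, 730, 715, 514 bp.

2195, 1370, 888, 732, 730, 715, 514 bp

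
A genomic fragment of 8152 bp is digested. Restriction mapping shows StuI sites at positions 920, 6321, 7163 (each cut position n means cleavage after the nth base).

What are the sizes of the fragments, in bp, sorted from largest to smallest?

Linear molecule, 3 cuts → 4 fragments:
  920 − 0 = 920 bp
  6321 − 920 = 5401 bp
  7163 − 6321 = 842 bp
  8152 − 7163 = 989 bp
Sorted largest to smallest: 5401, 989, 920, 842 bp.

5401, 989, 920, 842 bp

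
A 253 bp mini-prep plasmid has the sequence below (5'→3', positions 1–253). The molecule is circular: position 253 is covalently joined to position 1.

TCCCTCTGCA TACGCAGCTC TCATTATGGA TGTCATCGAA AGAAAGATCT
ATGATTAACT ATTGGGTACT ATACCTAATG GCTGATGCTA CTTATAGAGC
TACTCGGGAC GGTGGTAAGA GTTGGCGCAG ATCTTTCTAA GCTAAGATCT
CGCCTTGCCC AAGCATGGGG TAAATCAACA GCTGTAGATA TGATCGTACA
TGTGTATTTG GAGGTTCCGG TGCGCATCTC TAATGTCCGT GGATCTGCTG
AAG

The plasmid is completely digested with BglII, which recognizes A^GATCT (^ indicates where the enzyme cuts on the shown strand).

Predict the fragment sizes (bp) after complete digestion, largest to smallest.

BglII sites (AGATCT) start at positions 45, 129, 145.
BglII cuts after the first base of each site, so after positions 45, 129, 145.
Circular molecule, 3 cuts → 3 fragments:
  46–129 → 84 bp
  130–145 → 16 bp
  146–253 then 1–45 → 108 + 45 = 153 bp
Sorted largest to smallest: 153, 84, 16 bp.

153, 84, 16 bp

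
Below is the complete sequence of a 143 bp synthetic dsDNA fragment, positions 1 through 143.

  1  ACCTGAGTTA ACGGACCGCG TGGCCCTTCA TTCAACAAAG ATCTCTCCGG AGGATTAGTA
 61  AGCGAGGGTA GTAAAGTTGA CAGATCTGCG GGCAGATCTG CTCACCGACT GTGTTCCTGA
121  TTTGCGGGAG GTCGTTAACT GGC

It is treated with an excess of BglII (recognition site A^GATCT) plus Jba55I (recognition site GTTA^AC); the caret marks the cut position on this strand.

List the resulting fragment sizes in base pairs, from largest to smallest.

43, 43, 29, 12, 10, 6 bp

BglII sites (AGATCT) start at positions 39, 82, 94.
BglII cuts after the first base of each site, so after positions 39, 82, 94.
Jba55I sites (GTTAAC) start at positions 7, 134.
Jba55I cuts after base 4 of each site, so after positions 10, 137.
Combined cut positions: 10, 39, 82, 94, 137.
Linear molecule, 5 cuts → 6 fragments:
  1–10 → 10 bp
  11–39 → 29 bp
  40–82 → 43 bp
  83–94 → 12 bp
  95–137 → 43 bp
  138–143 → 6 bp
Sorted largest to smallest: 43, 43, 29, 12, 10, 6 bp.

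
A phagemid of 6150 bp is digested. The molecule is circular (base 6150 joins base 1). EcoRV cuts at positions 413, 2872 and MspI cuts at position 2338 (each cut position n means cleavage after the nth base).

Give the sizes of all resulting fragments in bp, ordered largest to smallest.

3691, 1925, 534 bp

Combined cut positions (sorted): 413, 2338, 2872.
Circular molecule, 3 cuts → 3 fragments:
  2338 − 413 = 1925 bp
  2872 − 2338 = 534 bp
  wrap: 6150 − 2872 + 413 = 3691 bp
Sorted largest to smallest: 3691, 1925, 534 bp.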